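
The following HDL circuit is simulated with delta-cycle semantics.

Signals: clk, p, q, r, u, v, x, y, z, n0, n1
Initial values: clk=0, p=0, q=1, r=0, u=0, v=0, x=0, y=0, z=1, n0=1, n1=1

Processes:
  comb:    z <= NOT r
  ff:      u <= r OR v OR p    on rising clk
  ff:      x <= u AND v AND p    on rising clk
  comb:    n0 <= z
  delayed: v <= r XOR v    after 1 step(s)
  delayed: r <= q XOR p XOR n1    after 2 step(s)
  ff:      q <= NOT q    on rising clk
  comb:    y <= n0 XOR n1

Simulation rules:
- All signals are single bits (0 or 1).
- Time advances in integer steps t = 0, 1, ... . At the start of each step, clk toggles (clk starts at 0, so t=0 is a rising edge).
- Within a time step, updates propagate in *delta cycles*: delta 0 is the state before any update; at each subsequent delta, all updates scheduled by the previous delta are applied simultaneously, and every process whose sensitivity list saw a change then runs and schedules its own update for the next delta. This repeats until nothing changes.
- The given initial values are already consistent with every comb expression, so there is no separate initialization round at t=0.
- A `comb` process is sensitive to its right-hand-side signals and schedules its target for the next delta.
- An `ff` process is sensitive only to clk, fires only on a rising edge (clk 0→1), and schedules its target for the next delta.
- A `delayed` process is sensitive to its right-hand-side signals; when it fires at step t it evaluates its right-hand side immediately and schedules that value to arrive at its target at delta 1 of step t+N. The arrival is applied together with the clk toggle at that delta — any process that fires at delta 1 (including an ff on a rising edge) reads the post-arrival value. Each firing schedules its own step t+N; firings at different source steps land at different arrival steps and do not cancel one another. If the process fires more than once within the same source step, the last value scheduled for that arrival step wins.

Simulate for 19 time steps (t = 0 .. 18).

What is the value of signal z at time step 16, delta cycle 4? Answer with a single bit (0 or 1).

1

t=0 Δ0: r=0 p=0 y=0 u=0 q=1 v=0 clk=0 z=1 n1=1 x=0 n0=1
  Δ1: clk:0→1
  Δ2: q:1→0
  (2Δ to stable)
t=1 Δ0: r=0 p=0 y=0 u=0 q=0 v=0 clk=1 z=1 n1=1 x=0 n0=1
  Δ1: clk:1→0
  (1Δ to stable)
t=2 Δ0: r=0 p=0 y=0 u=0 q=0 v=0 clk=0 z=1 n1=1 x=0 n0=1
  Δ1: r:0→1, clk:0→1
  Δ2: u:0→1, q:0→1, z:1→0
  Δ3: n0:1→0
  Δ4: y:0→1
  (4Δ to stable)
t=3 Δ0: r=1 p=0 y=1 u=1 q=1 v=0 clk=1 z=0 n1=1 x=0 n0=0
  Δ1: v:0→1, clk:1→0
  (1Δ to stable)
t=4 Δ0: r=1 p=0 y=1 u=1 q=1 v=1 clk=0 z=0 n1=1 x=0 n0=0
  Δ1: r:1→0, v:1→0, clk:0→1
  Δ2: u:1→0, q:1→0, z:0→1
  Δ3: n0:0→1
  Δ4: y:1→0
  (4Δ to stable)
t=5 Δ0: r=0 p=0 y=0 u=0 q=0 v=0 clk=1 z=1 n1=1 x=0 n0=1
  Δ1: clk:1→0
  (1Δ to stable)
t=6 Δ0: r=0 p=0 y=0 u=0 q=0 v=0 clk=0 z=1 n1=1 x=0 n0=1
  Δ1: r:0→1, clk:0→1
  Δ2: u:0→1, q:0→1, z:1→0
  Δ3: n0:1→0
  Δ4: y:0→1
  (4Δ to stable)
t=7 Δ0: r=1 p=0 y=1 u=1 q=1 v=0 clk=1 z=0 n1=1 x=0 n0=0
  Δ1: v:0→1, clk:1→0
  (1Δ to stable)
t=8 Δ0: r=1 p=0 y=1 u=1 q=1 v=1 clk=0 z=0 n1=1 x=0 n0=0
  Δ1: r:1→0, v:1→0, clk:0→1
  Δ2: u:1→0, q:1→0, z:0→1
  Δ3: n0:0→1
  Δ4: y:1→0
  (4Δ to stable)
t=9 Δ0: r=0 p=0 y=0 u=0 q=0 v=0 clk=1 z=1 n1=1 x=0 n0=1
  Δ1: clk:1→0
  (1Δ to stable)
t=10 Δ0: r=0 p=0 y=0 u=0 q=0 v=0 clk=0 z=1 n1=1 x=0 n0=1
  Δ1: r:0→1, clk:0→1
  Δ2: u:0→1, q:0→1, z:1→0
  Δ3: n0:1→0
  Δ4: y:0→1
  (4Δ to stable)
t=11 Δ0: r=1 p=0 y=1 u=1 q=1 v=0 clk=1 z=0 n1=1 x=0 n0=0
  Δ1: v:0→1, clk:1→0
  (1Δ to stable)
t=12 Δ0: r=1 p=0 y=1 u=1 q=1 v=1 clk=0 z=0 n1=1 x=0 n0=0
  Δ1: r:1→0, v:1→0, clk:0→1
  Δ2: u:1→0, q:1→0, z:0→1
  Δ3: n0:0→1
  Δ4: y:1→0
  (4Δ to stable)
t=13 Δ0: r=0 p=0 y=0 u=0 q=0 v=0 clk=1 z=1 n1=1 x=0 n0=1
  Δ1: clk:1→0
  (1Δ to stable)
t=14 Δ0: r=0 p=0 y=0 u=0 q=0 v=0 clk=0 z=1 n1=1 x=0 n0=1
  Δ1: r:0→1, clk:0→1
  Δ2: u:0→1, q:0→1, z:1→0
  Δ3: n0:1→0
  Δ4: y:0→1
  (4Δ to stable)
t=15 Δ0: r=1 p=0 y=1 u=1 q=1 v=0 clk=1 z=0 n1=1 x=0 n0=0
  Δ1: v:0→1, clk:1→0
  (1Δ to stable)
t=16 Δ0: r=1 p=0 y=1 u=1 q=1 v=1 clk=0 z=0 n1=1 x=0 n0=0
  Δ1: r:1→0, v:1→0, clk:0→1
  Δ2: u:1→0, q:1→0, z:0→1
  Δ3: n0:0→1
  Δ4: y:1→0
  (4Δ to stable)
t=17 Δ0: r=0 p=0 y=0 u=0 q=0 v=0 clk=1 z=1 n1=1 x=0 n0=1
  Δ1: clk:1→0
  (1Δ to stable)
t=18 Δ0: r=0 p=0 y=0 u=0 q=0 v=0 clk=0 z=1 n1=1 x=0 n0=1
  Δ1: r:0→1, clk:0→1
  Δ2: u:0→1, q:0→1, z:1→0
  Δ3: n0:1→0
  Δ4: y:0→1
  (4Δ to stable)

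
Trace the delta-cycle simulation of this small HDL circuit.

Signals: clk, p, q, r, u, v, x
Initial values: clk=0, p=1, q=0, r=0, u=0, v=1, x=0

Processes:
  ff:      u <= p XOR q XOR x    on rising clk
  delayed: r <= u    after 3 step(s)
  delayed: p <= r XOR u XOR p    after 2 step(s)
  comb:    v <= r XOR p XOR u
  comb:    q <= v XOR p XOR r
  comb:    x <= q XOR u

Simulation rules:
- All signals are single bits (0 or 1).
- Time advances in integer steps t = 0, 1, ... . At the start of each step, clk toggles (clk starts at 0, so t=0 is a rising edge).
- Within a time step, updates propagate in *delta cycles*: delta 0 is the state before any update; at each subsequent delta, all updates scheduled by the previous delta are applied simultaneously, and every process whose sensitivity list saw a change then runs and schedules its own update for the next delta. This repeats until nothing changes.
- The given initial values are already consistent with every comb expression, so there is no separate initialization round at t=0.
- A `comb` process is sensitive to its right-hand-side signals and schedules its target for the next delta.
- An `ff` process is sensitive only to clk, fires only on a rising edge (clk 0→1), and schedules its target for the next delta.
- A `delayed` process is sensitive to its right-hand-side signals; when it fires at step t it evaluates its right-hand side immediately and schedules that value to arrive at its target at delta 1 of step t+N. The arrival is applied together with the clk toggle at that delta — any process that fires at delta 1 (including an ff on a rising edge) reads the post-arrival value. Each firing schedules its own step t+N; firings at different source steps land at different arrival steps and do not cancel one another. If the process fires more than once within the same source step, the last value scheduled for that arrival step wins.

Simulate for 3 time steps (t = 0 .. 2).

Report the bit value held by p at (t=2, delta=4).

0

t=0 Δ0: x=0 u=0 v=1 p=1 clk=0 q=0 r=0
  Δ1: clk:0→1
  Δ2: u:0→1
  Δ3: x:0→1, v:1→0
  Δ4: q:0→1
  Δ5: x:1→0
  (5Δ to stable)
t=1 Δ0: x=0 u=1 v=0 p=1 clk=1 q=1 r=0
  Δ1: clk:1→0
  (1Δ to stable)
t=2 Δ0: x=0 u=1 v=0 p=1 clk=0 q=1 r=0
  Δ1: p:1→0, clk:0→1
  Δ2: v:0→1, q:1→0
  Δ3: x:0→1, q:0→1
  Δ4: x:1→0
  (4Δ to stable)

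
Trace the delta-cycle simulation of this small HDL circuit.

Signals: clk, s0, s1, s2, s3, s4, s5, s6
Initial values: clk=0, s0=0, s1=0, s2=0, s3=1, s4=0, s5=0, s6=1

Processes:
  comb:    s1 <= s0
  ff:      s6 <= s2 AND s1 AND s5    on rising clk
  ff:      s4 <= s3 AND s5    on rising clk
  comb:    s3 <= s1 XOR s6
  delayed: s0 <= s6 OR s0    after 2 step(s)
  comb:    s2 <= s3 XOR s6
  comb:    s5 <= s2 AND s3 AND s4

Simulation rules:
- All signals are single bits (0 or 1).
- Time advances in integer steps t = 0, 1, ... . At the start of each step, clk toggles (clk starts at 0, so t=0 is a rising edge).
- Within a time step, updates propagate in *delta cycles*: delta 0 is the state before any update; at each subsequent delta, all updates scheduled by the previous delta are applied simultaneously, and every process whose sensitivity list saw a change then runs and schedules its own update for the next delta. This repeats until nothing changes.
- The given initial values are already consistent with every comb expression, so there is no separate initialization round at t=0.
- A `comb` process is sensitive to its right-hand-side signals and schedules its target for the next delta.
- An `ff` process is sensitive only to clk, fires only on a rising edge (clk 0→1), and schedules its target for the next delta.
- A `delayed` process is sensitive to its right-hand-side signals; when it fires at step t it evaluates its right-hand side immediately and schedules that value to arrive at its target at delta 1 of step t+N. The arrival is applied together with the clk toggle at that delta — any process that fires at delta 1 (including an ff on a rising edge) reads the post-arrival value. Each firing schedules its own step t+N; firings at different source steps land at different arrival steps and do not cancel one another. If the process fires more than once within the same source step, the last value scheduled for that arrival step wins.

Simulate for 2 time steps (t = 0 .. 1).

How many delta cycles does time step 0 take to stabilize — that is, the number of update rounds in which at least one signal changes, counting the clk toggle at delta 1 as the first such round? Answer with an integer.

4

[bits: s0,clk,s6,s3,s5,s4,s1,s2]
t=0: Δ0=00110000 Δ1=01110000 Δ2=01010000 Δ3=01000001 Δ4=01000000 | 4Δ
t=1: Δ0=01000000 Δ1=00000000 | 1Δ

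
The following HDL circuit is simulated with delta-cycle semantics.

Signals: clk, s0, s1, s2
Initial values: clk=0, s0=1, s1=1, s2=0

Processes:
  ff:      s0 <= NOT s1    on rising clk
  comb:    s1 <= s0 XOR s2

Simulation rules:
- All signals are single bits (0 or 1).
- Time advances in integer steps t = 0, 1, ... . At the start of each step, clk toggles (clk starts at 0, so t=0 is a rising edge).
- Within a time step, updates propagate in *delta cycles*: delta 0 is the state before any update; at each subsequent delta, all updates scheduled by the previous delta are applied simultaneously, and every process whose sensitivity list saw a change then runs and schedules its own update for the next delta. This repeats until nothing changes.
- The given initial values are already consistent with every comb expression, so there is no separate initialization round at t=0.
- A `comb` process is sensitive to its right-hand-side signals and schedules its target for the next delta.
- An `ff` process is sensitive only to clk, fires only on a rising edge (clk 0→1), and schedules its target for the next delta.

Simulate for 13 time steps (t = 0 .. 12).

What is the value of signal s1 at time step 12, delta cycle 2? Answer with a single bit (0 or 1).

1

[bits: s0,clk,s1,s2]
t=0: Δ0=1010 Δ1=1110 Δ2=0110 Δ3=0100 | 3Δ
t=1: Δ0=0100 Δ1=0000 | 1Δ
t=2: Δ0=0000 Δ1=0100 Δ2=1100 Δ3=1110 | 3Δ
t=3: Δ0=1110 Δ1=1010 | 1Δ
t=4: Δ0=1010 Δ1=1110 Δ2=0110 Δ3=0100 | 3Δ
t=5: Δ0=0100 Δ1=0000 | 1Δ
t=6: Δ0=0000 Δ1=0100 Δ2=1100 Δ3=1110 | 3Δ
t=7: Δ0=1110 Δ1=1010 | 1Δ
t=8: Δ0=1010 Δ1=1110 Δ2=0110 Δ3=0100 | 3Δ
t=9: Δ0=0100 Δ1=0000 | 1Δ
t=10: Δ0=0000 Δ1=0100 Δ2=1100 Δ3=1110 | 3Δ
t=11: Δ0=1110 Δ1=1010 | 1Δ
t=12: Δ0=1010 Δ1=1110 Δ2=0110 Δ3=0100 | 3Δ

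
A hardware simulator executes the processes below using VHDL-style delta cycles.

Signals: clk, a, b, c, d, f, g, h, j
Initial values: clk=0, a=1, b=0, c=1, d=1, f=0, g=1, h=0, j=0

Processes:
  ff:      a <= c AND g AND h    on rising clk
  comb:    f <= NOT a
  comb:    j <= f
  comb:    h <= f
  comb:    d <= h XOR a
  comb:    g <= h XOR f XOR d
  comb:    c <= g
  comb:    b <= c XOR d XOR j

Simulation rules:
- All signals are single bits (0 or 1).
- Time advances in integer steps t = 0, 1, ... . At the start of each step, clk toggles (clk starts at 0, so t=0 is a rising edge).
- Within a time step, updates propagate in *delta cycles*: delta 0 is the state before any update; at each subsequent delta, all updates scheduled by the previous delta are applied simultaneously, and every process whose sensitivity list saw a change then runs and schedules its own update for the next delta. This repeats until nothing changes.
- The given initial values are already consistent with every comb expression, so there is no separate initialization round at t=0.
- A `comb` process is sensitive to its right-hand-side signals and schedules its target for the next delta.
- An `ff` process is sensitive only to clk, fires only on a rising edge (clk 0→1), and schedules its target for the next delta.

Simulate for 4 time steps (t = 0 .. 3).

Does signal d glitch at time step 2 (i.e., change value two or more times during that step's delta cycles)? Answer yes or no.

yes

t=0 Δ0: clk=0 f=0 d=1 h=0 c=1 a=1 j=0 g=1 b=0
  Δ1: clk:0→1
  Δ2: a:1→0
  Δ3: f:0→1, d:1→0
  Δ4: h:0→1, j:0→1, b:0→1
  Δ5: d:0→1, g:1→0, b:1→0
  Δ6: c:1→0, g:0→1, b:0→1
  Δ7: c:0→1, b:1→0
  Δ8: b:0→1
  (8Δ to stable)
t=1 Δ0: clk=1 f=1 d=1 h=1 c=1 a=0 j=1 g=1 b=1
  Δ1: clk:1→0
  (1Δ to stable)
t=2 Δ0: clk=0 f=1 d=1 h=1 c=1 a=0 j=1 g=1 b=1
  Δ1: clk:0→1
  Δ2: a:0→1
  Δ3: f:1→0, d:1→0
  Δ4: h:1→0, j:1→0, b:1→0
  Δ5: d:0→1, g:1→0, b:0→1
  Δ6: c:1→0, g:0→1, b:1→0
  Δ7: c:0→1, b:0→1
  Δ8: b:1→0
  (8Δ to stable)
t=3 Δ0: clk=1 f=0 d=1 h=0 c=1 a=1 j=0 g=1 b=0
  Δ1: clk:1→0
  (1Δ to stable)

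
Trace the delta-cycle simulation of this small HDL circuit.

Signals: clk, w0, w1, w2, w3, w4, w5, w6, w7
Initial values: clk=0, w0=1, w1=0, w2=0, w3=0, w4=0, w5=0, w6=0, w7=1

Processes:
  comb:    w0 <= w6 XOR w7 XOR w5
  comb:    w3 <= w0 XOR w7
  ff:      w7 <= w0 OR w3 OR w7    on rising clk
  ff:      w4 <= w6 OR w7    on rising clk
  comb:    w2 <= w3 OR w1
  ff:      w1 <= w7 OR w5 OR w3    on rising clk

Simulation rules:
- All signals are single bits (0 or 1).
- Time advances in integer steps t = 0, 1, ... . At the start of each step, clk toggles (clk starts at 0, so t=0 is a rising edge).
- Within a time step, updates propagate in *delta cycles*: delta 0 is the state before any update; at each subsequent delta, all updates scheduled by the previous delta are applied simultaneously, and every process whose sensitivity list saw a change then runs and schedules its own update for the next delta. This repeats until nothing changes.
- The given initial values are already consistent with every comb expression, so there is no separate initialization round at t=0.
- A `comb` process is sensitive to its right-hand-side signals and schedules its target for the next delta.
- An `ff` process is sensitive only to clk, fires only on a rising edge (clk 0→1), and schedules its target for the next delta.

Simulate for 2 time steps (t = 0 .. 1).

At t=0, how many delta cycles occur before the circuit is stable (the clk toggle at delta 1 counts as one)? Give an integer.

3

t0.Δ0 w6=0 w7=1 w1=0 w2=0 w3=0 clk=0 w5=0 w0=1 w4=0
t0.Δ1 w6=0 w7=1 w1=0 w2=0 w3=0 clk=1 w5=0 w0=1 w4=0
t0.Δ2 w6=0 w7=1 w1=1 w2=0 w3=0 clk=1 w5=0 w0=1 w4=1
t0.Δ3 w6=0 w7=1 w1=1 w2=1 w3=0 clk=1 w5=0 w0=1 w4=1
t1.Δ0 w6=0 w7=1 w1=1 w2=1 w3=0 clk=1 w5=0 w0=1 w4=1
t1.Δ1 w6=0 w7=1 w1=1 w2=1 w3=0 clk=0 w5=0 w0=1 w4=1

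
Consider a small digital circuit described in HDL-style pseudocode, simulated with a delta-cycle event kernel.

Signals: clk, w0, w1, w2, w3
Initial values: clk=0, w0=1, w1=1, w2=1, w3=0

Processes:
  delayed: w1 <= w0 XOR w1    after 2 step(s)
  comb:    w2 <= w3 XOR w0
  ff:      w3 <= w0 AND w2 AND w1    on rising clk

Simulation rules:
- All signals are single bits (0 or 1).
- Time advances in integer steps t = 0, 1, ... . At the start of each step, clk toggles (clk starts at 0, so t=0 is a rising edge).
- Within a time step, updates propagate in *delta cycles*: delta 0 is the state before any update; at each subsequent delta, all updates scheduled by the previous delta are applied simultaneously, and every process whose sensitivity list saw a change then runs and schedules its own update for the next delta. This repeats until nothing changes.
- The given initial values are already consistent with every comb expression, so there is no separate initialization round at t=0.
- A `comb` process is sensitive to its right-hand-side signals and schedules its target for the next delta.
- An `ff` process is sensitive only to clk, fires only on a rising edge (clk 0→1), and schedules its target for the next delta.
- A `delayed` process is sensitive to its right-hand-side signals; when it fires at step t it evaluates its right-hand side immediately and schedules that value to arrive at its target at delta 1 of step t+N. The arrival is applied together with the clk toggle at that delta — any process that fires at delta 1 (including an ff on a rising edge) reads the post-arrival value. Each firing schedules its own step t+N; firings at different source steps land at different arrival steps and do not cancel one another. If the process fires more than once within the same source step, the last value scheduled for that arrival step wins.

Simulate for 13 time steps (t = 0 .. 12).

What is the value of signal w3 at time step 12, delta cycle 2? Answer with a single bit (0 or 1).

t=0 Δ0: w3=0 w1=1 w0=1 w2=1 clk=0
  Δ1: clk:0→1
  Δ2: w3:0→1
  Δ3: w2:1→0
  (3Δ to stable)
t=1 Δ0: w3=1 w1=1 w0=1 w2=0 clk=1
  Δ1: clk:1→0
  (1Δ to stable)
t=2 Δ0: w3=1 w1=1 w0=1 w2=0 clk=0
  Δ1: clk:0→1
  Δ2: w3:1→0
  Δ3: w2:0→1
  (3Δ to stable)
t=3 Δ0: w3=0 w1=1 w0=1 w2=1 clk=1
  Δ1: clk:1→0
  (1Δ to stable)
t=4 Δ0: w3=0 w1=1 w0=1 w2=1 clk=0
  Δ1: clk:0→1
  Δ2: w3:0→1
  Δ3: w2:1→0
  (3Δ to stable)
t=5 Δ0: w3=1 w1=1 w0=1 w2=0 clk=1
  Δ1: clk:1→0
  (1Δ to stable)
t=6 Δ0: w3=1 w1=1 w0=1 w2=0 clk=0
  Δ1: clk:0→1
  Δ2: w3:1→0
  Δ3: w2:0→1
  (3Δ to stable)
t=7 Δ0: w3=0 w1=1 w0=1 w2=1 clk=1
  Δ1: clk:1→0
  (1Δ to stable)
t=8 Δ0: w3=0 w1=1 w0=1 w2=1 clk=0
  Δ1: clk:0→1
  Δ2: w3:0→1
  Δ3: w2:1→0
  (3Δ to stable)
t=9 Δ0: w3=1 w1=1 w0=1 w2=0 clk=1
  Δ1: clk:1→0
  (1Δ to stable)
t=10 Δ0: w3=1 w1=1 w0=1 w2=0 clk=0
  Δ1: clk:0→1
  Δ2: w3:1→0
  Δ3: w2:0→1
  (3Δ to stable)
t=11 Δ0: w3=0 w1=1 w0=1 w2=1 clk=1
  Δ1: clk:1→0
  (1Δ to stable)
t=12 Δ0: w3=0 w1=1 w0=1 w2=1 clk=0
  Δ1: clk:0→1
  Δ2: w3:0→1
  Δ3: w2:1→0
  (3Δ to stable)

1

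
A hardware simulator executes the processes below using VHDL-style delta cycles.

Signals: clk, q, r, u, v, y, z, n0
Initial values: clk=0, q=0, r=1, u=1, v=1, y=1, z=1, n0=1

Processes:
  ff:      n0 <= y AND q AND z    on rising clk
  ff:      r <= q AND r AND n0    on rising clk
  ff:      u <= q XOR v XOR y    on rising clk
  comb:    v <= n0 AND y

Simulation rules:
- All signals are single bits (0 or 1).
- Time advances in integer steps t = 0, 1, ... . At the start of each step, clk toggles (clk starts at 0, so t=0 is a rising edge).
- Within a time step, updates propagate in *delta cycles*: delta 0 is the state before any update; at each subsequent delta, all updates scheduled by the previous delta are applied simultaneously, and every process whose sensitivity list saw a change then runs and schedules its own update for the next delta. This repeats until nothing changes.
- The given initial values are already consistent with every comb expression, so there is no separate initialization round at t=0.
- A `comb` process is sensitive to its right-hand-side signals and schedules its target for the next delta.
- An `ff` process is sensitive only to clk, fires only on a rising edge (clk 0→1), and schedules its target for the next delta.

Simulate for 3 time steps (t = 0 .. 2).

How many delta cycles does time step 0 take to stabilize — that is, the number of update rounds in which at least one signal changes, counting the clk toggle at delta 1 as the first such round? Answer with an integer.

3

[bits: r,u,n0,q,z,clk,v,y]
t=0: Δ0=11101011 Δ1=11101111 Δ2=00001111 Δ3=00001101 | 3Δ
t=1: Δ0=00001101 Δ1=00001001 | 1Δ
t=2: Δ0=00001001 Δ1=00001101 Δ2=01001101 | 2Δ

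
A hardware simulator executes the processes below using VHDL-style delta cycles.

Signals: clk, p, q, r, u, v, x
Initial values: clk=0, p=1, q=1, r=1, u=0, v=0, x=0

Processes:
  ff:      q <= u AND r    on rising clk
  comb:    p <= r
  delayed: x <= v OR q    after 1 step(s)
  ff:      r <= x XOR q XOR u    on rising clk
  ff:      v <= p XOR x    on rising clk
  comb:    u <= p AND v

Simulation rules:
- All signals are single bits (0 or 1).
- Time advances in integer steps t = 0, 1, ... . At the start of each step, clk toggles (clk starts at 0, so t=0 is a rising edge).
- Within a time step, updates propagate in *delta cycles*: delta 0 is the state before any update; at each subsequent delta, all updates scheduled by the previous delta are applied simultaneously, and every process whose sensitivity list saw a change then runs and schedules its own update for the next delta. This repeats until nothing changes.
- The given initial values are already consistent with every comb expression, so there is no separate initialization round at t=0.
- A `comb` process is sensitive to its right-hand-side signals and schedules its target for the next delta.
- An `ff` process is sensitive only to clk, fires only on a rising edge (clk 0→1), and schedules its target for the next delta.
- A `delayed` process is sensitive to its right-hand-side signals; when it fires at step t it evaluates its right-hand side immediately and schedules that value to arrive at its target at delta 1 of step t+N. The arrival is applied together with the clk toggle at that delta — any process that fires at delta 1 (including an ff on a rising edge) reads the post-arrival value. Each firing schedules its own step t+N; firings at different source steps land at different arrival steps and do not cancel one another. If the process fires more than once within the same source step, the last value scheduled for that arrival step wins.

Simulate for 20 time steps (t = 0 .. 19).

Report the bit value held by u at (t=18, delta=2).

0

t0.Δ0 r=1 v=0 q=1 clk=0 u=0 x=0 p=1
t0.Δ1 r=1 v=0 q=1 clk=1 u=0 x=0 p=1
t0.Δ2 r=1 v=1 q=0 clk=1 u=0 x=0 p=1
t0.Δ3 r=1 v=1 q=0 clk=1 u=1 x=0 p=1
t1.Δ0 r=1 v=1 q=0 clk=1 u=1 x=0 p=1
t1.Δ1 r=1 v=1 q=0 clk=0 u=1 x=1 p=1
t2.Δ0 r=1 v=1 q=0 clk=0 u=1 x=1 p=1
t2.Δ1 r=1 v=1 q=0 clk=1 u=1 x=1 p=1
t2.Δ2 r=0 v=0 q=1 clk=1 u=1 x=1 p=1
t2.Δ3 r=0 v=0 q=1 clk=1 u=0 x=1 p=0
t3.Δ0 r=0 v=0 q=1 clk=1 u=0 x=1 p=0
t3.Δ1 r=0 v=0 q=1 clk=0 u=0 x=1 p=0
t4.Δ0 r=0 v=0 q=1 clk=0 u=0 x=1 p=0
t4.Δ1 r=0 v=0 q=1 clk=1 u=0 x=1 p=0
t4.Δ2 r=0 v=1 q=0 clk=1 u=0 x=1 p=0
t5.Δ0 r=0 v=1 q=0 clk=1 u=0 x=1 p=0
t5.Δ1 r=0 v=1 q=0 clk=0 u=0 x=1 p=0
t6.Δ0 r=0 v=1 q=0 clk=0 u=0 x=1 p=0
t6.Δ1 r=0 v=1 q=0 clk=1 u=0 x=1 p=0
t6.Δ2 r=1 v=1 q=0 clk=1 u=0 x=1 p=0
t6.Δ3 r=1 v=1 q=0 clk=1 u=0 x=1 p=1
t6.Δ4 r=1 v=1 q=0 clk=1 u=1 x=1 p=1
t7.Δ0 r=1 v=1 q=0 clk=1 u=1 x=1 p=1
t7.Δ1 r=1 v=1 q=0 clk=0 u=1 x=1 p=1
t8.Δ0 r=1 v=1 q=0 clk=0 u=1 x=1 p=1
t8.Δ1 r=1 v=1 q=0 clk=1 u=1 x=1 p=1
t8.Δ2 r=0 v=0 q=1 clk=1 u=1 x=1 p=1
t8.Δ3 r=0 v=0 q=1 clk=1 u=0 x=1 p=0
t9.Δ0 r=0 v=0 q=1 clk=1 u=0 x=1 p=0
t9.Δ1 r=0 v=0 q=1 clk=0 u=0 x=1 p=0
t10.Δ0 r=0 v=0 q=1 clk=0 u=0 x=1 p=0
t10.Δ1 r=0 v=0 q=1 clk=1 u=0 x=1 p=0
t10.Δ2 r=0 v=1 q=0 clk=1 u=0 x=1 p=0
t11.Δ0 r=0 v=1 q=0 clk=1 u=0 x=1 p=0
t11.Δ1 r=0 v=1 q=0 clk=0 u=0 x=1 p=0
t12.Δ0 r=0 v=1 q=0 clk=0 u=0 x=1 p=0
t12.Δ1 r=0 v=1 q=0 clk=1 u=0 x=1 p=0
t12.Δ2 r=1 v=1 q=0 clk=1 u=0 x=1 p=0
t12.Δ3 r=1 v=1 q=0 clk=1 u=0 x=1 p=1
t12.Δ4 r=1 v=1 q=0 clk=1 u=1 x=1 p=1
t13.Δ0 r=1 v=1 q=0 clk=1 u=1 x=1 p=1
t13.Δ1 r=1 v=1 q=0 clk=0 u=1 x=1 p=1
t14.Δ0 r=1 v=1 q=0 clk=0 u=1 x=1 p=1
t14.Δ1 r=1 v=1 q=0 clk=1 u=1 x=1 p=1
t14.Δ2 r=0 v=0 q=1 clk=1 u=1 x=1 p=1
t14.Δ3 r=0 v=0 q=1 clk=1 u=0 x=1 p=0
t15.Δ0 r=0 v=0 q=1 clk=1 u=0 x=1 p=0
t15.Δ1 r=0 v=0 q=1 clk=0 u=0 x=1 p=0
t16.Δ0 r=0 v=0 q=1 clk=0 u=0 x=1 p=0
t16.Δ1 r=0 v=0 q=1 clk=1 u=0 x=1 p=0
t16.Δ2 r=0 v=1 q=0 clk=1 u=0 x=1 p=0
t17.Δ0 r=0 v=1 q=0 clk=1 u=0 x=1 p=0
t17.Δ1 r=0 v=1 q=0 clk=0 u=0 x=1 p=0
t18.Δ0 r=0 v=1 q=0 clk=0 u=0 x=1 p=0
t18.Δ1 r=0 v=1 q=0 clk=1 u=0 x=1 p=0
t18.Δ2 r=1 v=1 q=0 clk=1 u=0 x=1 p=0
t18.Δ3 r=1 v=1 q=0 clk=1 u=0 x=1 p=1
t18.Δ4 r=1 v=1 q=0 clk=1 u=1 x=1 p=1
t19.Δ0 r=1 v=1 q=0 clk=1 u=1 x=1 p=1
t19.Δ1 r=1 v=1 q=0 clk=0 u=1 x=1 p=1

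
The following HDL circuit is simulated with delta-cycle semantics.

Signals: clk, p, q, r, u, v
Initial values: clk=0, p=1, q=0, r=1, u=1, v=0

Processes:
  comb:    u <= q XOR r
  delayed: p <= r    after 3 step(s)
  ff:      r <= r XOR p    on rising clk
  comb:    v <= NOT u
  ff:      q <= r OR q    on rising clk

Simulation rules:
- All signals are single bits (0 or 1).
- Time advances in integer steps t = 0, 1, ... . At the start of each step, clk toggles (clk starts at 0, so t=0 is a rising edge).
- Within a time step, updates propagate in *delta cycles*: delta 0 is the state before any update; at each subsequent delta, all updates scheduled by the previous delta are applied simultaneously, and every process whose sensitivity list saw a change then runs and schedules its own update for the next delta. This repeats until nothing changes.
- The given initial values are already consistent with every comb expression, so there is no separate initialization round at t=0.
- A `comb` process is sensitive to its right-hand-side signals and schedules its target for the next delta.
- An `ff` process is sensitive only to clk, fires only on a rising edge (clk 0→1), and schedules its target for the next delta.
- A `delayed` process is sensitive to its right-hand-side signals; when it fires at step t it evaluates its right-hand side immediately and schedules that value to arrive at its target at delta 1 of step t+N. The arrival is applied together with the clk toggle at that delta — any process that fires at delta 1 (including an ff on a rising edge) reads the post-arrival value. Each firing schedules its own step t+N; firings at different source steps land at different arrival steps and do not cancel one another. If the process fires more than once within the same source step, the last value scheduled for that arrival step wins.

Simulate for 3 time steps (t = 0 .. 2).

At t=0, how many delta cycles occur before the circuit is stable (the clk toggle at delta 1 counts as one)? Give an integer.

t=0 Δ0: p=1 clk=0 q=0 u=1 r=1 v=0
  Δ1: clk:0→1
  Δ2: q:0→1, r:1→0
  (2Δ to stable)
t=1 Δ0: p=1 clk=1 q=1 u=1 r=0 v=0
  Δ1: clk:1→0
  (1Δ to stable)
t=2 Δ0: p=1 clk=0 q=1 u=1 r=0 v=0
  Δ1: clk:0→1
  Δ2: r:0→1
  Δ3: u:1→0
  Δ4: v:0→1
  (4Δ to stable)

2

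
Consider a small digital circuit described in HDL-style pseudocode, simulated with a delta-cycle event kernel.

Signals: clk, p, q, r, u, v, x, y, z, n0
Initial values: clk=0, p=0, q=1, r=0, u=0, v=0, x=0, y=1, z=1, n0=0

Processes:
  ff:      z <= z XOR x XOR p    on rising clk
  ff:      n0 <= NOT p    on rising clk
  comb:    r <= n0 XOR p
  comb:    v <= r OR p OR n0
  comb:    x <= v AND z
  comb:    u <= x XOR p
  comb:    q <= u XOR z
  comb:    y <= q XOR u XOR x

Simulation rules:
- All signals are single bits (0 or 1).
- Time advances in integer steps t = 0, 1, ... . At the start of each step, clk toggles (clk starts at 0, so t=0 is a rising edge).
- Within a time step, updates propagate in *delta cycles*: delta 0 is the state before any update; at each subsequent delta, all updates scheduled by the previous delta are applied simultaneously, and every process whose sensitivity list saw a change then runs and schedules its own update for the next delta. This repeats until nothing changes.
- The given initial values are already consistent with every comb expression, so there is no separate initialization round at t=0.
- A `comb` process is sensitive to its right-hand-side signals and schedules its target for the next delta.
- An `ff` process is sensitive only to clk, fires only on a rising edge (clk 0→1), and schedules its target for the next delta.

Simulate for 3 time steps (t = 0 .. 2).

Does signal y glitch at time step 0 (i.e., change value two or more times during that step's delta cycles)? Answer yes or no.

[bits: n0,y,r,p,z,q,clk,u,v,x]
t=0: Δ0=0100110000 Δ1=0100111000 Δ2=1100111000 Δ3=1110111010 Δ4=1110111011 Δ5=1010111111 Δ6=1110101111 Δ7=1010101111 | 7Δ
t=1: Δ0=1010101111 Δ1=1010100111 | 1Δ
t=2: Δ0=1010100111 Δ1=1010101111 Δ2=1010001111 Δ3=1010011110 Δ4=1010011010 Δ5=1110001010 Δ6=1010001010 | 6Δ

yes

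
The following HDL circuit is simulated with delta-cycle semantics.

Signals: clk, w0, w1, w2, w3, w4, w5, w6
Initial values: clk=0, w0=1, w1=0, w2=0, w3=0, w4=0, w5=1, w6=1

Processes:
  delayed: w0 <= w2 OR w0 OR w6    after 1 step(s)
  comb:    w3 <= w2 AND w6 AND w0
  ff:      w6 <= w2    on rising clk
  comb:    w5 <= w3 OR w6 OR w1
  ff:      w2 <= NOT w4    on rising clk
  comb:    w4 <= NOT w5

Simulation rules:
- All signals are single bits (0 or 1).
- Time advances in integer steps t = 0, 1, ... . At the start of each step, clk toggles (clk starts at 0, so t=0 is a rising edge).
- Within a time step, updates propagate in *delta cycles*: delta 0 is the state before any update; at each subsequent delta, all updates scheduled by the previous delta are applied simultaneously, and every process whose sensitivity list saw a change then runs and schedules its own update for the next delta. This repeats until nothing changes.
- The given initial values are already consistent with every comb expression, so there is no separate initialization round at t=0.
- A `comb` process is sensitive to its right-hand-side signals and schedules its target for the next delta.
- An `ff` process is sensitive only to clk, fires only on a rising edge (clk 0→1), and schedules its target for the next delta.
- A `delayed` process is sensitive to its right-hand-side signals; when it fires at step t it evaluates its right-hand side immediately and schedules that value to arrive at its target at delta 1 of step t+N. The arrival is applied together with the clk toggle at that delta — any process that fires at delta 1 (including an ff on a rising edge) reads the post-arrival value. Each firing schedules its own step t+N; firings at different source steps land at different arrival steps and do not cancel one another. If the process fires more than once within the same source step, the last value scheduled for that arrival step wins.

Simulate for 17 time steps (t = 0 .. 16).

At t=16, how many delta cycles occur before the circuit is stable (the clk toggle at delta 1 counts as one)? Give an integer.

4

[bits: w2,clk,w6,w1,w5,w4,w3,w0]
t=0: Δ0=00101001 Δ1=01101001 Δ2=11001001 Δ3=11000001 Δ4=11000101 | 4Δ
t=1: Δ0=11000101 Δ1=10000101 | 1Δ
t=2: Δ0=10000101 Δ1=11000101 Δ2=01100101 Δ3=01101101 Δ4=01101001 | 4Δ
t=3: Δ0=01101001 Δ1=00101001 | 1Δ
t=4: Δ0=00101001 Δ1=01101001 Δ2=11001001 Δ3=11000001 Δ4=11000101 | 4Δ
t=5: Δ0=11000101 Δ1=10000101 | 1Δ
t=6: Δ0=10000101 Δ1=11000101 Δ2=01100101 Δ3=01101101 Δ4=01101001 | 4Δ
t=7: Δ0=01101001 Δ1=00101001 | 1Δ
t=8: Δ0=00101001 Δ1=01101001 Δ2=11001001 Δ3=11000001 Δ4=11000101 | 4Δ
t=9: Δ0=11000101 Δ1=10000101 | 1Δ
t=10: Δ0=10000101 Δ1=11000101 Δ2=01100101 Δ3=01101101 Δ4=01101001 | 4Δ
t=11: Δ0=01101001 Δ1=00101001 | 1Δ
t=12: Δ0=00101001 Δ1=01101001 Δ2=11001001 Δ3=11000001 Δ4=11000101 | 4Δ
t=13: Δ0=11000101 Δ1=10000101 | 1Δ
t=14: Δ0=10000101 Δ1=11000101 Δ2=01100101 Δ3=01101101 Δ4=01101001 | 4Δ
t=15: Δ0=01101001 Δ1=00101001 | 1Δ
t=16: Δ0=00101001 Δ1=01101001 Δ2=11001001 Δ3=11000001 Δ4=11000101 | 4Δ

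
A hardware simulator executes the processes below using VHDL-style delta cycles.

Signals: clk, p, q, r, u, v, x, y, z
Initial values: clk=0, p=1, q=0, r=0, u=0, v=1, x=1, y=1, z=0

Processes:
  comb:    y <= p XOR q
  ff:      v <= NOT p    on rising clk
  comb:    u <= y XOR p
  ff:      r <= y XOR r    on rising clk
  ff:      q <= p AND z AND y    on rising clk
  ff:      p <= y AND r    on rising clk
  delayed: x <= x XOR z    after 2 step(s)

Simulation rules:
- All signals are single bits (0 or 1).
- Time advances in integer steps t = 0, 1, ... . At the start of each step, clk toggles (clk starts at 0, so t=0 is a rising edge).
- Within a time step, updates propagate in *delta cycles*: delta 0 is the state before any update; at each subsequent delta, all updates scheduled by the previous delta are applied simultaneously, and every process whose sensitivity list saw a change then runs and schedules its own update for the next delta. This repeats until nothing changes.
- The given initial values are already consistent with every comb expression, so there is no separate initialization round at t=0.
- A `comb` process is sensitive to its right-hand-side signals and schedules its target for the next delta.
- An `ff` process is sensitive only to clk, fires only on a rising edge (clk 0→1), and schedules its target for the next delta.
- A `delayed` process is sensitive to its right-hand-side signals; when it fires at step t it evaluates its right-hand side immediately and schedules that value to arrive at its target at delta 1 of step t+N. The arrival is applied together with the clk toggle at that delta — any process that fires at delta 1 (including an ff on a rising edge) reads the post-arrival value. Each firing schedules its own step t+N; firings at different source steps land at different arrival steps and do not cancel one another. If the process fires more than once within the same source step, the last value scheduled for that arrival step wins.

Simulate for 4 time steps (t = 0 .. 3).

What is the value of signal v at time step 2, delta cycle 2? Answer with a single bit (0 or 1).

t=0 Δ0: v=1 y=1 q=0 z=0 x=1 r=0 p=1 clk=0 u=0
  Δ1: clk:0→1
  Δ2: v:1→0, r:0→1, p:1→0
  Δ3: y:1→0, u:0→1
  Δ4: u:1→0
  (4Δ to stable)
t=1 Δ0: v=0 y=0 q=0 z=0 x=1 r=1 p=0 clk=1 u=0
  Δ1: clk:1→0
  (1Δ to stable)
t=2 Δ0: v=0 y=0 q=0 z=0 x=1 r=1 p=0 clk=0 u=0
  Δ1: clk:0→1
  Δ2: v:0→1
  (2Δ to stable)
t=3 Δ0: v=1 y=0 q=0 z=0 x=1 r=1 p=0 clk=1 u=0
  Δ1: clk:1→0
  (1Δ to stable)

1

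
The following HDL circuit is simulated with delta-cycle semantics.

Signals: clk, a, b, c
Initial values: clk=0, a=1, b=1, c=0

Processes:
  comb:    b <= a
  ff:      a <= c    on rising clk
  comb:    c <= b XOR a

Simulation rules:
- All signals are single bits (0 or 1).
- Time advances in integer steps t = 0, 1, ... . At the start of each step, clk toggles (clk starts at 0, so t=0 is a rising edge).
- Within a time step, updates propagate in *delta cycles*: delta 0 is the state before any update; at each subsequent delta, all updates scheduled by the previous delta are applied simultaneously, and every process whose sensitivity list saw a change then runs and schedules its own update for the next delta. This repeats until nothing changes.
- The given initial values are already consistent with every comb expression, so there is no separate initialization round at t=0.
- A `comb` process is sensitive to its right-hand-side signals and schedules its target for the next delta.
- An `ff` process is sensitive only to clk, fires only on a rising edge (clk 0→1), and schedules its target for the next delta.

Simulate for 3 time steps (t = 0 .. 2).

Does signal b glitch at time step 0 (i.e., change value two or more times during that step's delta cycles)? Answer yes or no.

[bits: a,c,b,clk]
t=0: Δ0=1010 Δ1=1011 Δ2=0011 Δ3=0101 Δ4=0001 | 4Δ
t=1: Δ0=0001 Δ1=0000 | 1Δ
t=2: Δ0=0000 Δ1=0001 | 1Δ

no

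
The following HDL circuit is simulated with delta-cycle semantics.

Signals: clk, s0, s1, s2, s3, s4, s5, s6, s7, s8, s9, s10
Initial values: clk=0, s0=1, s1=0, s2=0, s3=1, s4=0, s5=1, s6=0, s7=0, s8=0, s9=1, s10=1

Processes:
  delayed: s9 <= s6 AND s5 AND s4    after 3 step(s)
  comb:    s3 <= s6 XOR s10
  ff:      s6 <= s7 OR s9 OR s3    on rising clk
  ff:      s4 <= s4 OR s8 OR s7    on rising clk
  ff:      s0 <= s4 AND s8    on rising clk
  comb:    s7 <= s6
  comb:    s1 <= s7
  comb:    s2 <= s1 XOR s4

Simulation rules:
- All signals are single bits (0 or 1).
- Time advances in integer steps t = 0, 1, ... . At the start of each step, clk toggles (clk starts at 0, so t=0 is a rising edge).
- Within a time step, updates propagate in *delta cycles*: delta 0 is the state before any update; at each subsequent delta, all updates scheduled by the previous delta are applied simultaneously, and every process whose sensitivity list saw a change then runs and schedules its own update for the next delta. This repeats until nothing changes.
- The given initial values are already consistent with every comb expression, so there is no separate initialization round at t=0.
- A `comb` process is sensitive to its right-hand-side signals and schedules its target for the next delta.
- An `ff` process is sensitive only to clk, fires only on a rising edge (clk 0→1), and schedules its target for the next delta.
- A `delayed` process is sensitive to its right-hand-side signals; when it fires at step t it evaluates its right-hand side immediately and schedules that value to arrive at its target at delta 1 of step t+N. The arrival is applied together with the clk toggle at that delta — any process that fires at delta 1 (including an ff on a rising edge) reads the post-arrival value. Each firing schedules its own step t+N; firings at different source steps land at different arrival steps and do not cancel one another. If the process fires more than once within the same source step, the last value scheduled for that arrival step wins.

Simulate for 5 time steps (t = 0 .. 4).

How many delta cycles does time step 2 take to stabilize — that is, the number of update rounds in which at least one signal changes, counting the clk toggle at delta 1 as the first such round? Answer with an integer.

3

[bits: s0,s4,s5,clk,s2,s3,s6,s10,s8,s7,s1,s9]
t=0: Δ0=101001010001 Δ1=101101010001 Δ2=001101110001 Δ3=001100110101 Δ4=001100110111 Δ5=001110110111 | 5Δ
t=1: Δ0=001110110111 Δ1=001010110111 | 1Δ
t=2: Δ0=001010110111 Δ1=001110110111 Δ2=011110110111 Δ3=011100110111 | 3Δ
t=3: Δ0=011100110111 Δ1=011000110110 | 1Δ
t=4: Δ0=011000110110 Δ1=011100110110 | 1Δ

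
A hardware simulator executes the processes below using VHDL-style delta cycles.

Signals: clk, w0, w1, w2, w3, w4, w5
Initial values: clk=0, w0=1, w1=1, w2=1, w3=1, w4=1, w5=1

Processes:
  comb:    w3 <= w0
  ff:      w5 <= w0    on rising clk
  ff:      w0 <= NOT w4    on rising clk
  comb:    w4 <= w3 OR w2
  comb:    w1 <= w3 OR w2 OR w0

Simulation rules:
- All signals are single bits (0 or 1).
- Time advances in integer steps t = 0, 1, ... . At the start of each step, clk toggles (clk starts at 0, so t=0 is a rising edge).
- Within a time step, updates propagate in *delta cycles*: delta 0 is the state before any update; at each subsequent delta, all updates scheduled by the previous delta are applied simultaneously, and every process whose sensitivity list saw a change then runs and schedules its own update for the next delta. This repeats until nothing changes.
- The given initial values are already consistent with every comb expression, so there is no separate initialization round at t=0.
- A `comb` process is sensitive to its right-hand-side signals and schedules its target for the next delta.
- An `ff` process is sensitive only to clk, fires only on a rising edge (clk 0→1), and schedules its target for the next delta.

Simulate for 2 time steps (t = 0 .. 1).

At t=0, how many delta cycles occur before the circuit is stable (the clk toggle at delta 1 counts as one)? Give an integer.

3

t0.Δ0 w3=1 w4=1 w1=1 clk=0 w2=1 w5=1 w0=1
t0.Δ1 w3=1 w4=1 w1=1 clk=1 w2=1 w5=1 w0=1
t0.Δ2 w3=1 w4=1 w1=1 clk=1 w2=1 w5=1 w0=0
t0.Δ3 w3=0 w4=1 w1=1 clk=1 w2=1 w5=1 w0=0
t1.Δ0 w3=0 w4=1 w1=1 clk=1 w2=1 w5=1 w0=0
t1.Δ1 w3=0 w4=1 w1=1 clk=0 w2=1 w5=1 w0=0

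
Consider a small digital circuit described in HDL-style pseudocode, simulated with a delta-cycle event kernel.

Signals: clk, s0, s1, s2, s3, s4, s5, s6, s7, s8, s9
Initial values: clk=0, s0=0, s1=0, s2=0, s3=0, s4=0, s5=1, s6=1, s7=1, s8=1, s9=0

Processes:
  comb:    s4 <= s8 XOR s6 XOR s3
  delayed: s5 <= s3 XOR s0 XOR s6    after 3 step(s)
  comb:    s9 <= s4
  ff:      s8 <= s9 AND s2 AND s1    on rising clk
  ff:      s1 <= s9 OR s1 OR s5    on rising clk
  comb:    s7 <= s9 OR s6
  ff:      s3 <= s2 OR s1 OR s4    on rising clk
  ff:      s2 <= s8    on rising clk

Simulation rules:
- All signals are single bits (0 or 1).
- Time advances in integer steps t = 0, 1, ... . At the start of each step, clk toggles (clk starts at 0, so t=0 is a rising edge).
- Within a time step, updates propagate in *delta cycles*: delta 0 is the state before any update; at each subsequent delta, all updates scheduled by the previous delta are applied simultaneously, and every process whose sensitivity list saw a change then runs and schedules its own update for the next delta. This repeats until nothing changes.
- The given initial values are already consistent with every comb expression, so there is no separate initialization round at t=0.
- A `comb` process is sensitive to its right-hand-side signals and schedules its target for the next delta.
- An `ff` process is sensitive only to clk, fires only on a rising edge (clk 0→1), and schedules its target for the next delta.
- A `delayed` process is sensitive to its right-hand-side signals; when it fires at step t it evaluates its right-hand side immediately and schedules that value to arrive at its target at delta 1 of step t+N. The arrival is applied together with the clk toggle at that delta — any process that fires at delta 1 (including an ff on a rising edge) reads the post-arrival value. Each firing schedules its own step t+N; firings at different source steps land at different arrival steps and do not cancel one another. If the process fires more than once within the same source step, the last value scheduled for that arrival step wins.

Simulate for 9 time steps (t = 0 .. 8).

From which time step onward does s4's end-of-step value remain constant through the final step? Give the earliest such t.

[bits: s4,s2,s1,s0,s8,s9,s5,clk,s6,s7,s3]
t=0: Δ0=00001010110 Δ1=00001011110 Δ2=01100011110 Δ3=11100011110 Δ4=11100111110 | 4Δ
t=1: Δ0=11100111110 Δ1=11100110110 | 1Δ
t=2: Δ0=11100110110 Δ1=11100111110 Δ2=10101111111 | 2Δ
t=3: Δ0=10101111111 Δ1=10101110111 | 1Δ
t=4: Δ0=10101110111 Δ1=10101111111 Δ2=11100111111 Δ3=01100111111 Δ4=01100011111 | 4Δ
t=5: Δ0=01100011111 Δ1=01100000111 | 1Δ
t=6: Δ0=01100000111 Δ1=01100001111 Δ2=00100001111 | 2Δ
t=7: Δ0=00100001111 Δ1=00100000111 | 1Δ
t=8: Δ0=00100000111 Δ1=00100001111 | 1Δ

4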